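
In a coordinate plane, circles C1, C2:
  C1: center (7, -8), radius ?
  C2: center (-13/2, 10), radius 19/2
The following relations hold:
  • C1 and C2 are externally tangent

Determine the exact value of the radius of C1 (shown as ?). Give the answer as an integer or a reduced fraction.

1. [ext C1·C2]  r_C1² + 19r_C1 − 416 = 0  ⇒  r_C1 = 13 (r>0 drops 1)

13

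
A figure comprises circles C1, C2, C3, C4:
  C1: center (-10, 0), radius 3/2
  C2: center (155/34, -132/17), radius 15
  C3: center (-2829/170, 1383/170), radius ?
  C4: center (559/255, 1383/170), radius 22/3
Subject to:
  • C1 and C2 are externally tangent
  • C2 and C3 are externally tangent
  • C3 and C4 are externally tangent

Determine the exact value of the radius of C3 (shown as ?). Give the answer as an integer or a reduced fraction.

1. [ext C2·C3]  r_C3² + 30r_C3 − 1909/4 = 0  ⇒  r_C3 = 23/2 (r>0 drops 1)
2. [ext C3·C4]  r_C3² + (44/3)r_C3 − 3611/12 = 0  ⇒  r_C3 = 23/2 (r>0 drops 1)

23/2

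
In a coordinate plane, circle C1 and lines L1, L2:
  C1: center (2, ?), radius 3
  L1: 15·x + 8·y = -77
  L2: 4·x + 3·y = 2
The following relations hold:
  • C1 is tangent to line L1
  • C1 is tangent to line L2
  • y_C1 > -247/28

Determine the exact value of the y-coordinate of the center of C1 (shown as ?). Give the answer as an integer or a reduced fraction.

-7

1. [C1‖L1]  y_C1² + (107/4)y_C1 + 553/4 = 0  ⇒  y_C1 = -79/4 or -7
2. [C1‖L2]  y_C1² + 4y_C1 − 21 = 0  ⇒  y_C1 = -7 or 3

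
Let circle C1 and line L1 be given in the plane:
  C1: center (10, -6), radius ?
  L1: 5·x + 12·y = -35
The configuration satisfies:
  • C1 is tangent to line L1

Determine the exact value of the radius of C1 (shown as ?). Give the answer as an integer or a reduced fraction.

1

1. [C1‖L1]  r_C1² − 1 = 0  ⇒  r_C1 = 1 (r>0 drops 1)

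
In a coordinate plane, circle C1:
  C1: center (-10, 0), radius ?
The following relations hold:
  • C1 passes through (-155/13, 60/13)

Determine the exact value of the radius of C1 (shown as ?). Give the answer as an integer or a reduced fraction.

5

1. [C1∋P]  r_C1² − 25 = 0  ⇒  r_C1 = 5 (r>0 drops 1)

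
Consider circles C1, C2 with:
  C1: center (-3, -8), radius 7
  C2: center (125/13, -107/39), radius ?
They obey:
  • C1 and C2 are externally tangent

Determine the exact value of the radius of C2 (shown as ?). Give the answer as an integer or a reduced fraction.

20/3

1. [ext C1·C2]  r_C2² + 14r_C2 − 1240/9 = 0  ⇒  r_C2 = 20/3 (r>0 drops 1)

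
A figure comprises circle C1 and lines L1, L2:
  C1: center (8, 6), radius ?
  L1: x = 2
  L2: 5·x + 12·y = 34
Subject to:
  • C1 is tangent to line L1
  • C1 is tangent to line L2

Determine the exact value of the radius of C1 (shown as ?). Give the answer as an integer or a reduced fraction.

6

1. [C1‖L1]  r_C1² − 36 = 0  ⇒  r_C1 = 6 (r>0 drops 1)
2. [C1‖L2]  r_C1² − 36 = 0  ⇒  r_C1 = 6 (r>0 drops 1)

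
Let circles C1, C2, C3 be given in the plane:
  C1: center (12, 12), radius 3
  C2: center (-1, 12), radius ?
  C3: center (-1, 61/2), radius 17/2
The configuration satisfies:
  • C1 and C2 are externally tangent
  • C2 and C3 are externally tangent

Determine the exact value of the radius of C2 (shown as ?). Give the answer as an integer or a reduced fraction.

10

1. [ext C1·C2]  r_C2² + 6r_C2 − 160 = 0  ⇒  r_C2 = 10 (r>0 drops 1)
2. [ext C2·C3]  r_C2² + 17r_C2 − 270 = 0  ⇒  r_C2 = 10 (r>0 drops 1)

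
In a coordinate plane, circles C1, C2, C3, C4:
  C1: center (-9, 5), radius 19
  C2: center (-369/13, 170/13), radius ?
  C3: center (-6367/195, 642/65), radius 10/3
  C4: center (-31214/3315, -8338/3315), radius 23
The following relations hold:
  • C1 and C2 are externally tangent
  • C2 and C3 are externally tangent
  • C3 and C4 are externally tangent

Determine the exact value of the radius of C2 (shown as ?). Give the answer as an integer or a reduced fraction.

1. [ext C1·C2]  r_C2² + 38r_C2 − 80 = 0  ⇒  r_C2 = 2 (r>0 drops 1)
2. [ext C2·C3]  r_C2² + (20/3)r_C2 − 52/3 = 0  ⇒  r_C2 = 2 (r>0 drops 1)

2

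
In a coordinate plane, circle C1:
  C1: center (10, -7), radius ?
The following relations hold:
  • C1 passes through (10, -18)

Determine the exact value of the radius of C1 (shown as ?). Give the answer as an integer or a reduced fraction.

11

1. [C1∋P]  r_C1² − 121 = 0  ⇒  r_C1 = 11 (r>0 drops 1)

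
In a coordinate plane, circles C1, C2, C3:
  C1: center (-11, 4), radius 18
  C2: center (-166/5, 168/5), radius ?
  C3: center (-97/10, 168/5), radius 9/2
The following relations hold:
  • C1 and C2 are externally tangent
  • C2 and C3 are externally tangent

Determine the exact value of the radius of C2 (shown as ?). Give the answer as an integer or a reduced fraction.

19

1. [ext C1·C2]  r_C2² + 36r_C2 − 1045 = 0  ⇒  r_C2 = 19 (r>0 drops 1)
2. [ext C2·C3]  r_C2² + 9r_C2 − 532 = 0  ⇒  r_C2 = 19 (r>0 drops 1)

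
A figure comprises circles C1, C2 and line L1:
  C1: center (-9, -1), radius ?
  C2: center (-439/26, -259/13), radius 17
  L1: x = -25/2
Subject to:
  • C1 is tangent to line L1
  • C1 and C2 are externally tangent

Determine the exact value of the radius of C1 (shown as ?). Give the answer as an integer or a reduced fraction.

1. [C1‖L1]  r_C1² − 49/4 = 0  ⇒  r_C1 = 7/2 (r>0 drops 1)
2. [ext C1·C2]  r_C1² + 34r_C1 − 525/4 = 0  ⇒  r_C1 = 7/2 (r>0 drops 1)

7/2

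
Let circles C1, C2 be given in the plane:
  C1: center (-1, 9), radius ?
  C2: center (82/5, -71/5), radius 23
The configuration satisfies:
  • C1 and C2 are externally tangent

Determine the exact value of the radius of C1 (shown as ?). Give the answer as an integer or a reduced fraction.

6

1. [ext C1·C2]  r_C1² + 46r_C1 − 312 = 0  ⇒  r_C1 = 6 (r>0 drops 1)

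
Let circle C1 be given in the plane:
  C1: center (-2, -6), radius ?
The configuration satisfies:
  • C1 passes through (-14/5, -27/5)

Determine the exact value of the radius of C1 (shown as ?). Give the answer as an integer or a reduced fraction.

1

1. [C1∋P]  r_C1² − 1 = 0  ⇒  r_C1 = 1 (r>0 drops 1)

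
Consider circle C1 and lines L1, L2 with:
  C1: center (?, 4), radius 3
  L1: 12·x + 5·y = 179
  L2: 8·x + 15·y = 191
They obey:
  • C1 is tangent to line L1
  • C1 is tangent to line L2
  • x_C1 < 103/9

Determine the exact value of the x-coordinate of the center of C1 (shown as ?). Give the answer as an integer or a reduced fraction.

1. [C1‖L1]  x_C1² − (53/2)x_C1 + 165 = 0  ⇒  x_C1 = 10 or 33/2
2. [C1‖L2]  x_C1² − (131/4)x_C1 + 455/2 = 0  ⇒  x_C1 = 10 or 91/4

10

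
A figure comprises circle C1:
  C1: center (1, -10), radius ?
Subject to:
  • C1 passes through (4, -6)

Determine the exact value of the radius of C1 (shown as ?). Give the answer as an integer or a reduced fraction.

5

1. [C1∋P]  r_C1² − 25 = 0  ⇒  r_C1 = 5 (r>0 drops 1)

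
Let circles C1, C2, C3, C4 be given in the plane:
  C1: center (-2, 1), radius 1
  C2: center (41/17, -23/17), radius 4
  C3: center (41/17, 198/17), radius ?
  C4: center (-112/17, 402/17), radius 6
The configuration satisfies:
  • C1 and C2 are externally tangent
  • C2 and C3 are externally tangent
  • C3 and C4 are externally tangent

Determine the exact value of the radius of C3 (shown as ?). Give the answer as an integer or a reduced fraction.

1. [ext C2·C3]  r_C3² + 8r_C3 − 153 = 0  ⇒  r_C3 = 9 (r>0 drops 1)
2. [ext C3·C4]  r_C3² + 12r_C3 − 189 = 0  ⇒  r_C3 = 9 (r>0 drops 1)

9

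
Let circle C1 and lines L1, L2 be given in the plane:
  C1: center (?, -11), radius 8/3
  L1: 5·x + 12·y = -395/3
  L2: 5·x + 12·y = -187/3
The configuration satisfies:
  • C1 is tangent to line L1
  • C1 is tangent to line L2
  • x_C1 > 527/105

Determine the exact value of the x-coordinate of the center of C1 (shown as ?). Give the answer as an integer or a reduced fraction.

1. [C1‖L1]  x_C1² − (2/15)x_C1 − 721/15 = 0  ⇒  x_C1 = -103/15 or 7
2. [C1‖L2]  x_C1² − (418/15)x_C1 + 2191/15 = 0  ⇒  x_C1 = 7 or 313/15

7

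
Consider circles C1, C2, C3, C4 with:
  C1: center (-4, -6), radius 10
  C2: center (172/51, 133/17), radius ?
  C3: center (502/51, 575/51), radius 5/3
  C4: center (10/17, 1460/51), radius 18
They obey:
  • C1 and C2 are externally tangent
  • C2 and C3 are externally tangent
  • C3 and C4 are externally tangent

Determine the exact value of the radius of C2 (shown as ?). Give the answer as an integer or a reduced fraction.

17/3

1. [ext C1·C2]  r_C2² + 20r_C2 − 1309/9 = 0  ⇒  r_C2 = 17/3 (r>0 drops 1)
2. [ext C2·C3]  r_C2² + (10/3)r_C2 − 51 = 0  ⇒  r_C2 = 17/3 (r>0 drops 1)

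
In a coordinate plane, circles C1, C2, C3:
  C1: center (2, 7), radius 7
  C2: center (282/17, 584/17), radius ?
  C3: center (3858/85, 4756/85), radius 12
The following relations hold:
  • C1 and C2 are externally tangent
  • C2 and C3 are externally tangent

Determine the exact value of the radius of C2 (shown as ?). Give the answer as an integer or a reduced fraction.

24

1. [ext C1·C2]  r_C2² + 14r_C2 − 912 = 0  ⇒  r_C2 = 24 (r>0 drops 1)
2. [ext C2·C3]  r_C2² + 24r_C2 − 1152 = 0  ⇒  r_C2 = 24 (r>0 drops 1)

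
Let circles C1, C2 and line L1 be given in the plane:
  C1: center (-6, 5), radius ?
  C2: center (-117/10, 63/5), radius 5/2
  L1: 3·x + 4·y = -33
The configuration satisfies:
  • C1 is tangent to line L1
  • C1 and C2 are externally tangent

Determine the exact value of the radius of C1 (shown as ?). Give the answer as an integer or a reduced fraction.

7

1. [C1‖L1]  r_C1² − 49 = 0  ⇒  r_C1 = 7 (r>0 drops 1)
2. [ext C1·C2]  r_C1² + 5r_C1 − 84 = 0  ⇒  r_C1 = 7 (r>0 drops 1)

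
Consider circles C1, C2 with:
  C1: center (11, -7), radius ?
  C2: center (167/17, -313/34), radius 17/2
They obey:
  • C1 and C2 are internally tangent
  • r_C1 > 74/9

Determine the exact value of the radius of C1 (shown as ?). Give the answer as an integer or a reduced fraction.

11

1. [int C1,C2]  r_C1² − 17r_C1 + 66 = 0  ⇒  r_C1 = 6 or 11
2. given r_C1 > 74/9: keep 11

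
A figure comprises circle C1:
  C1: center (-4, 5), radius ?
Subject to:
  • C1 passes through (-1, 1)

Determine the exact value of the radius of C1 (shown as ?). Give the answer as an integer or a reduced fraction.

5

1. [C1∋P]  r_C1² − 25 = 0  ⇒  r_C1 = 5 (r>0 drops 1)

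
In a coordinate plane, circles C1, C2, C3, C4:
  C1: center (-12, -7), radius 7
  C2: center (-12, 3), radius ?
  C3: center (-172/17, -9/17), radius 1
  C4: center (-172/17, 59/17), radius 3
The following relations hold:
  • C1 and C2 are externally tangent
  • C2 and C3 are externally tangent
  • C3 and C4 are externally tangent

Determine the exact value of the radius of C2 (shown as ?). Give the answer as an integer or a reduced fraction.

1. [ext C1·C2]  r_C2² + 14r_C2 − 51 = 0  ⇒  r_C2 = 3 (r>0 drops 1)
2. [ext C2·C3]  r_C2² + 2r_C2 − 15 = 0  ⇒  r_C2 = 3 (r>0 drops 1)

3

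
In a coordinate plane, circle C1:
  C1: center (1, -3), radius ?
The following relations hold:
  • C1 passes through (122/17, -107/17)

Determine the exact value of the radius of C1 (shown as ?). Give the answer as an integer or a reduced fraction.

1. [C1∋P]  r_C1² − 49 = 0  ⇒  r_C1 = 7 (r>0 drops 1)

7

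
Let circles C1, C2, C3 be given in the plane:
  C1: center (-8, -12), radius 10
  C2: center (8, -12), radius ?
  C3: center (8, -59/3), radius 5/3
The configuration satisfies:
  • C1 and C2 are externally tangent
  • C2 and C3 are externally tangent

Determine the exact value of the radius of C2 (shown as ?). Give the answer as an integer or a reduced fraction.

6

1. [ext C1·C2]  r_C2² + 20r_C2 − 156 = 0  ⇒  r_C2 = 6 (r>0 drops 1)
2. [ext C2·C3]  r_C2² + (10/3)r_C2 − 56 = 0  ⇒  r_C2 = 6 (r>0 drops 1)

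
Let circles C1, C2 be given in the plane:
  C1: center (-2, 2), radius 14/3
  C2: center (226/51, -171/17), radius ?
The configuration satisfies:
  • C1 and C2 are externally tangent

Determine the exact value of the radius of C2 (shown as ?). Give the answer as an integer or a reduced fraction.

1. [ext C1·C2]  r_C2² + (28/3)r_C2 − 165 = 0  ⇒  r_C2 = 9 (r>0 drops 1)

9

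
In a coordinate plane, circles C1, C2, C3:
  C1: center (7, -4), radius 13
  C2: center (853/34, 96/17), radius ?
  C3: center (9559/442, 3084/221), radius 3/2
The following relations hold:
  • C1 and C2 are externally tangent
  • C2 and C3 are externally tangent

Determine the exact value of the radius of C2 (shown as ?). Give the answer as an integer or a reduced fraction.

1. [ext C1·C2]  r_C2² + 26r_C2 − 1005/4 = 0  ⇒  r_C2 = 15/2 (r>0 drops 1)
2. [ext C2·C3]  r_C2² + 3r_C2 − 315/4 = 0  ⇒  r_C2 = 15/2 (r>0 drops 1)

15/2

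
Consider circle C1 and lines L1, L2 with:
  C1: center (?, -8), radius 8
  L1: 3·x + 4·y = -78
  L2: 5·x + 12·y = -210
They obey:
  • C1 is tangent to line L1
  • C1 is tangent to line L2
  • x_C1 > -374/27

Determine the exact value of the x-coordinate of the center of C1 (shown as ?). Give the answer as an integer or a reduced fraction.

-2

1. [C1‖L1]  x_C1² + (92/3)x_C1 + 172/3 = 0  ⇒  x_C1 = -86/3 or -2
2. [C1‖L2]  x_C1² + (228/5)x_C1 + 436/5 = 0  ⇒  x_C1 = -218/5 or -2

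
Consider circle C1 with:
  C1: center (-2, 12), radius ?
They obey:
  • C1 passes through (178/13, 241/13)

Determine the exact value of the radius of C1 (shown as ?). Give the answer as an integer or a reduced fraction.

1. [C1∋P]  r_C1² − 289 = 0  ⇒  r_C1 = 17 (r>0 drops 1)

17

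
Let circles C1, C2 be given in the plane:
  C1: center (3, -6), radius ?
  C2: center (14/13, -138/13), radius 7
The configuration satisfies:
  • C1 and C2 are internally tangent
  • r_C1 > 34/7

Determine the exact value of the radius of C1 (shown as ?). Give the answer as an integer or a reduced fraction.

12

1. [int C1,C2]  r_C1² − 14r_C1 + 24 = 0  ⇒  r_C1 = 2 or 12
2. given r_C1 > 34/7: keep 12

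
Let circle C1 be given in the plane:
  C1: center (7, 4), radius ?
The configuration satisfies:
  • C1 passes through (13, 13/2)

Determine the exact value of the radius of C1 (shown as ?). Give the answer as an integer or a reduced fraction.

13/2

1. [C1∋P]  r_C1² − 169/4 = 0  ⇒  r_C1 = 13/2 (r>0 drops 1)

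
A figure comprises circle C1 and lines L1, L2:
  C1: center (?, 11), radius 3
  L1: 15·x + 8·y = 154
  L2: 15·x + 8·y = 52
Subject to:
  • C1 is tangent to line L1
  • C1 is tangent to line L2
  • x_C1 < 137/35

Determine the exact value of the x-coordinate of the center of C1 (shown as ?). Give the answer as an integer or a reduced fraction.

1. [C1‖L1]  x_C1² − (44/5)x_C1 + 39/5 = 0  ⇒  x_C1 = 1 or 39/5
2. [C1‖L2]  x_C1² + (24/5)x_C1 − 29/5 = 0  ⇒  x_C1 = -29/5 or 1

1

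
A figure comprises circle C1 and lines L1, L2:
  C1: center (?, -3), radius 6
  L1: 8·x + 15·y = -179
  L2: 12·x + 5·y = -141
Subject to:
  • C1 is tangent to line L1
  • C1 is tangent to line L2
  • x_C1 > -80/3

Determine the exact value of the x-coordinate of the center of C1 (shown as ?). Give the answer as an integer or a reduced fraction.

1. [C1‖L1]  x_C1² + (67/2)x_C1 + 118 = 0  ⇒  x_C1 = -59/2 or -4
2. [C1‖L2]  x_C1² + 21x_C1 + 68 = 0  ⇒  x_C1 = -17 or -4

-4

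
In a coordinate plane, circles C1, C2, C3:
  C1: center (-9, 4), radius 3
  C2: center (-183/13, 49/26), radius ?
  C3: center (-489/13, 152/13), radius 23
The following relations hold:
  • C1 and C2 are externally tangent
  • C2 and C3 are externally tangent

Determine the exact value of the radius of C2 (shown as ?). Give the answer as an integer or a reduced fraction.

5/2

1. [ext C1·C2]  r_C2² + 6r_C2 − 85/4 = 0  ⇒  r_C2 = 5/2 (r>0 drops 1)
2. [ext C2·C3]  r_C2² + 46r_C2 − 485/4 = 0  ⇒  r_C2 = 5/2 (r>0 drops 1)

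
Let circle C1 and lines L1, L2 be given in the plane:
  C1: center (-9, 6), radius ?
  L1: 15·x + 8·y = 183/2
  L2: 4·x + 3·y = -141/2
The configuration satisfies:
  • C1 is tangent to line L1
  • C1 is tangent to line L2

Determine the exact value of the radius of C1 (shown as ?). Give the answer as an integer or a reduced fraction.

1. [C1‖L1]  r_C1² − 441/4 = 0  ⇒  r_C1 = 21/2 (r>0 drops 1)
2. [C1‖L2]  r_C1² − 441/4 = 0  ⇒  r_C1 = 21/2 (r>0 drops 1)

21/2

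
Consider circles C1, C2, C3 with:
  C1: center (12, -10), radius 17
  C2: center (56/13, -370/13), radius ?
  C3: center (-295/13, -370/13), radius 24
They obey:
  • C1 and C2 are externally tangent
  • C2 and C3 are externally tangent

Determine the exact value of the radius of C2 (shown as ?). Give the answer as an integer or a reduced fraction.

1. [ext C1·C2]  r_C2² + 34r_C2 − 111 = 0  ⇒  r_C2 = 3 (r>0 drops 1)
2. [ext C2·C3]  r_C2² + 48r_C2 − 153 = 0  ⇒  r_C2 = 3 (r>0 drops 1)

3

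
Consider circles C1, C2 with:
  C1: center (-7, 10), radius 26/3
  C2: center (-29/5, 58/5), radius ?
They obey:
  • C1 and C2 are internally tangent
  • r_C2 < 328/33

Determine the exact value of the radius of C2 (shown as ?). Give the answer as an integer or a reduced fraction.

1. [int C1,C2]  r_C2² − (52/3)r_C2 + 640/9 = 0  ⇒  r_C2 = 20/3 or 32/3
2. given r_C2 < 328/33: keep 20/3

20/3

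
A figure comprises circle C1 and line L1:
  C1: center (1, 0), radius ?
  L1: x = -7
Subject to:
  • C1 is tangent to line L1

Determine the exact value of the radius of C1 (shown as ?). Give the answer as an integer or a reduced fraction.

1. [C1‖L1]  r_C1² − 64 = 0  ⇒  r_C1 = 8 (r>0 drops 1)

8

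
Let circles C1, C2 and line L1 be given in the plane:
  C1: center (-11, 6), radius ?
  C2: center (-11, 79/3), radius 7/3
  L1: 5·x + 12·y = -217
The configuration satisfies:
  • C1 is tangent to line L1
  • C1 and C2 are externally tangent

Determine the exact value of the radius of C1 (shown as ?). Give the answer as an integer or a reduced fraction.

18

1. [C1‖L1]  r_C1² − 324 = 0  ⇒  r_C1 = 18 (r>0 drops 1)
2. [ext C1·C2]  r_C1² + (14/3)r_C1 − 408 = 0  ⇒  r_C1 = 18 (r>0 drops 1)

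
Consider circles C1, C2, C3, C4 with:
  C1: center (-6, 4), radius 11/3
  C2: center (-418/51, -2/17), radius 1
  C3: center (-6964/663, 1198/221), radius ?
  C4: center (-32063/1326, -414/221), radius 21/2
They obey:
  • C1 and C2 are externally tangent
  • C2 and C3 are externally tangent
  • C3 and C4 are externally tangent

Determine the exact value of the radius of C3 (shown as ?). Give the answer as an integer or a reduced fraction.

5

1. [ext C2·C3]  r_C3² + 2r_C3 − 35 = 0  ⇒  r_C3 = 5 (r>0 drops 1)
2. [ext C3·C4]  r_C3² + 21r_C3 − 130 = 0  ⇒  r_C3 = 5 (r>0 drops 1)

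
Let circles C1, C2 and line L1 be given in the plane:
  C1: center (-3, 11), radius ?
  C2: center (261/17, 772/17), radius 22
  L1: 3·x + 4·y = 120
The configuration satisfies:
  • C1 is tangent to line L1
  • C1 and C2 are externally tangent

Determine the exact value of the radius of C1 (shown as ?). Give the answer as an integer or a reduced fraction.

17

1. [C1‖L1]  r_C1² − 289 = 0  ⇒  r_C1 = 17 (r>0 drops 1)
2. [ext C1·C2]  r_C1² + 44r_C1 − 1037 = 0  ⇒  r_C1 = 17 (r>0 drops 1)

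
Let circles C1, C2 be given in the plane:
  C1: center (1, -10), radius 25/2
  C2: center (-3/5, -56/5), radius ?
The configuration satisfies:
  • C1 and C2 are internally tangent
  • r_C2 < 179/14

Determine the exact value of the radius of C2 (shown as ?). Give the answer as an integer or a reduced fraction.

1. [int C1,C2]  r_C2² − 25r_C2 + 609/4 = 0  ⇒  r_C2 = 21/2 or 29/2
2. given r_C2 < 179/14: keep 21/2

21/2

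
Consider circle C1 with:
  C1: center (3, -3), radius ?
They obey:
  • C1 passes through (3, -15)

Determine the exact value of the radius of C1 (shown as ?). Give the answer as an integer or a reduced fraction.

12

1. [C1∋P]  r_C1² − 144 = 0  ⇒  r_C1 = 12 (r>0 drops 1)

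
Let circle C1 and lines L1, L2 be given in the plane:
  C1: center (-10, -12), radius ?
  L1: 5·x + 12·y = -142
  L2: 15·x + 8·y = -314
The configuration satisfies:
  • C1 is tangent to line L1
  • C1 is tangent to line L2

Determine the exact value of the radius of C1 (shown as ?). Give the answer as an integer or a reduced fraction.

1. [C1‖L1]  r_C1² − 16 = 0  ⇒  r_C1 = 4 (r>0 drops 1)
2. [C1‖L2]  r_C1² − 16 = 0  ⇒  r_C1 = 4 (r>0 drops 1)

4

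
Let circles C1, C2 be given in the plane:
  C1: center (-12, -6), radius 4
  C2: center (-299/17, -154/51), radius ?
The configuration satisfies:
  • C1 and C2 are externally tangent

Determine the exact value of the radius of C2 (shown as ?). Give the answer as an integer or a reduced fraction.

1. [ext C1·C2]  r_C2² + 8r_C2 − 217/9 = 0  ⇒  r_C2 = 7/3 (r>0 drops 1)

7/3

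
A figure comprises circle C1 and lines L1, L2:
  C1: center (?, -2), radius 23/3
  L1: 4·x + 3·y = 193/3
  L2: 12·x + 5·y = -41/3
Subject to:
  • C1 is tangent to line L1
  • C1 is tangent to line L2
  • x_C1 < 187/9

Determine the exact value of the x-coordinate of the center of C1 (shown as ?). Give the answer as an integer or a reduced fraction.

1. [C1‖L1]  x_C1² − (211/6)x_C1 + 652/3 = 0  ⇒  x_C1 = 8 or 163/6
2. [C1‖L2]  x_C1² + (11/18)x_C1 − 620/9 = 0  ⇒  x_C1 = -155/18 or 8

8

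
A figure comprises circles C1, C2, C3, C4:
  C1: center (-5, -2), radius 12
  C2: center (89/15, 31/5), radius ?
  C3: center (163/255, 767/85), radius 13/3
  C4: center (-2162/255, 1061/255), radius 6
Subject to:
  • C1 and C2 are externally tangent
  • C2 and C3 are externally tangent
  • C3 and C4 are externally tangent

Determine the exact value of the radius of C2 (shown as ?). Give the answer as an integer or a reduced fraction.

1. [ext C1·C2]  r_C2² + 24r_C2 − 385/9 = 0  ⇒  r_C2 = 5/3 (r>0 drops 1)
2. [ext C2·C3]  r_C2² + (26/3)r_C2 − 155/9 = 0  ⇒  r_C2 = 5/3 (r>0 drops 1)

5/3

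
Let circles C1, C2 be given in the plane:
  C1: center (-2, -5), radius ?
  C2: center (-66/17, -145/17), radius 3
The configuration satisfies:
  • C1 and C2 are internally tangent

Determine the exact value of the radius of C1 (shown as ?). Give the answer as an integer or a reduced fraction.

7

1. [int C1,C2]  r_C1² − 6r_C1 − 7 = 0  ⇒  r_C1 = 7 (r>0 drops 1)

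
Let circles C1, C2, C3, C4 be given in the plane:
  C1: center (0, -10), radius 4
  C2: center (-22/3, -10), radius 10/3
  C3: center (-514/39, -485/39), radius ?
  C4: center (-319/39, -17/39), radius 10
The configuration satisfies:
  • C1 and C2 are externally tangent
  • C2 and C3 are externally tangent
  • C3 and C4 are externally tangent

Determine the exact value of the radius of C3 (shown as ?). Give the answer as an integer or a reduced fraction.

3

1. [ext C2·C3]  r_C3² + (20/3)r_C3 − 29 = 0  ⇒  r_C3 = 3 (r>0 drops 1)
2. [ext C3·C4]  r_C3² + 20r_C3 − 69 = 0  ⇒  r_C3 = 3 (r>0 drops 1)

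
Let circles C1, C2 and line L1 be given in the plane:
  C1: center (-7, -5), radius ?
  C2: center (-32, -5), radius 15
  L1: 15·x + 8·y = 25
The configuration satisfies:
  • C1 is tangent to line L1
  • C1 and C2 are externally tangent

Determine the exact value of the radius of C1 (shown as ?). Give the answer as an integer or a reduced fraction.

10

1. [C1‖L1]  r_C1² − 100 = 0  ⇒  r_C1 = 10 (r>0 drops 1)
2. [ext C1·C2]  r_C1² + 30r_C1 − 400 = 0  ⇒  r_C1 = 10 (r>0 drops 1)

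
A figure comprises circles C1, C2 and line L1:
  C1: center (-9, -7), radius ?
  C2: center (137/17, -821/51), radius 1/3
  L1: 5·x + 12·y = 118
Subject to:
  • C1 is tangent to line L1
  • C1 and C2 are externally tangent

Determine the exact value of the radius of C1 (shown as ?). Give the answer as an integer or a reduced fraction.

19

1. [C1‖L1]  r_C1² − 361 = 0  ⇒  r_C1 = 19 (r>0 drops 1)
2. [ext C1·C2]  r_C1² + (2/3)r_C1 − 1121/3 = 0  ⇒  r_C1 = 19 (r>0 drops 1)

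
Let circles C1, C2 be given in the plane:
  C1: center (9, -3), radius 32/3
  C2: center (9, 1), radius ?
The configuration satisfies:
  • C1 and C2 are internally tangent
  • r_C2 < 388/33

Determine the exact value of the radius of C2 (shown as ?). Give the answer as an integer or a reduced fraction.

20/3

1. [int C1,C2]  r_C2² − (64/3)r_C2 + 880/9 = 0  ⇒  r_C2 = 20/3 or 44/3
2. given r_C2 < 388/33: keep 20/3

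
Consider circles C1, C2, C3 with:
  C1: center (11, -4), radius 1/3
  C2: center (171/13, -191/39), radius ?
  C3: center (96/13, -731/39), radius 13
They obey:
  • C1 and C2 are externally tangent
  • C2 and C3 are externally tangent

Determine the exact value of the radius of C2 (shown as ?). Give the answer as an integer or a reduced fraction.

1. [ext C1·C2]  r_C2² + (2/3)r_C2 − 16/3 = 0  ⇒  r_C2 = 2 (r>0 drops 1)
2. [ext C2·C3]  r_C2² + 26r_C2 − 56 = 0  ⇒  r_C2 = 2 (r>0 drops 1)

2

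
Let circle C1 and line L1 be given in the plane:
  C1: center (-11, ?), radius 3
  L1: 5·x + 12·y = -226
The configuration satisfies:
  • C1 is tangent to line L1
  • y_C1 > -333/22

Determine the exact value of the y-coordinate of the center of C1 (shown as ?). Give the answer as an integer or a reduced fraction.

-11

1. [C1‖L1]  y_C1² + (57/2)y_C1 + 385/2 = 0  ⇒  y_C1 = -35/2 or -11
2. given y_C1 > -333/22: keep -11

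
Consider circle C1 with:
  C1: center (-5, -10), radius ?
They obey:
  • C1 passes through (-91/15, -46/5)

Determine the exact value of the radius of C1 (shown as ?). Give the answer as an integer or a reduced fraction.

4/3

1. [C1∋P]  r_C1² − 16/9 = 0  ⇒  r_C1 = 4/3 (r>0 drops 1)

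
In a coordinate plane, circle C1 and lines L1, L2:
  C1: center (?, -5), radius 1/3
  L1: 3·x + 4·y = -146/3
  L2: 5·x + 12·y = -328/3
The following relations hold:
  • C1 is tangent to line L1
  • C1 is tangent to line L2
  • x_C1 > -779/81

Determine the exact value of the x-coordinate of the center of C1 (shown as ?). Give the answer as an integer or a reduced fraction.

-9

1. [C1‖L1]  x_C1² + (172/9)x_C1 + 91 = 0  ⇒  x_C1 = -91/9 or -9
2. [C1‖L2]  x_C1² + (296/15)x_C1 + 483/5 = 0  ⇒  x_C1 = -161/15 or -9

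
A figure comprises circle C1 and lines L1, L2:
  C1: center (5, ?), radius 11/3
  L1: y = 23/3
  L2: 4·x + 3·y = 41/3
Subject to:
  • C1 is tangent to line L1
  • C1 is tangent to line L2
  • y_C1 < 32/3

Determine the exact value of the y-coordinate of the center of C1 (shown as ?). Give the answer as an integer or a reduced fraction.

4

1. [C1‖L1]  y_C1² − (46/3)y_C1 + 136/3 = 0  ⇒  y_C1 = 4 or 34/3
2. [C1‖L2]  y_C1² + (38/9)y_C1 − 296/9 = 0  ⇒  y_C1 = -74/9 or 4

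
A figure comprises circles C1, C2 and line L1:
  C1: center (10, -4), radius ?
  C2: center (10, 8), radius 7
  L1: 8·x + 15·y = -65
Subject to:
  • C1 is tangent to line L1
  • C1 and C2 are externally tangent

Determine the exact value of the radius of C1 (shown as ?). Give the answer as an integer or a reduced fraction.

5

1. [C1‖L1]  r_C1² − 25 = 0  ⇒  r_C1 = 5 (r>0 drops 1)
2. [ext C1·C2]  r_C1² + 14r_C1 − 95 = 0  ⇒  r_C1 = 5 (r>0 drops 1)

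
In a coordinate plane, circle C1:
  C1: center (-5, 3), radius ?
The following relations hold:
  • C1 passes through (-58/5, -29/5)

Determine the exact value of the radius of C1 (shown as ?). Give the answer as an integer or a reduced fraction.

1. [C1∋P]  r_C1² − 121 = 0  ⇒  r_C1 = 11 (r>0 drops 1)

11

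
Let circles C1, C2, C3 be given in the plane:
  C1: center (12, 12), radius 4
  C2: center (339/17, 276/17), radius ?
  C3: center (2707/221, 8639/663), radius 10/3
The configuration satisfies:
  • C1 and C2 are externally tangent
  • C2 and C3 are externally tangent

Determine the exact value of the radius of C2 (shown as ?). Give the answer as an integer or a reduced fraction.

1. [ext C1·C2]  r_C2² + 8r_C2 − 65 = 0  ⇒  r_C2 = 5 (r>0 drops 1)
2. [ext C2·C3]  r_C2² + (20/3)r_C2 − 175/3 = 0  ⇒  r_C2 = 5 (r>0 drops 1)

5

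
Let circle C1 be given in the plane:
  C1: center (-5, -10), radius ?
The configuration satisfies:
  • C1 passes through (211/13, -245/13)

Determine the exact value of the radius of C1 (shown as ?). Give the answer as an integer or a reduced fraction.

23

1. [C1∋P]  r_C1² − 529 = 0  ⇒  r_C1 = 23 (r>0 drops 1)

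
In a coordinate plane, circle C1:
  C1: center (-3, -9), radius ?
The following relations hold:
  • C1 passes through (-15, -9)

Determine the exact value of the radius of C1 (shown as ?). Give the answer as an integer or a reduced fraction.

12

1. [C1∋P]  r_C1² − 144 = 0  ⇒  r_C1 = 12 (r>0 drops 1)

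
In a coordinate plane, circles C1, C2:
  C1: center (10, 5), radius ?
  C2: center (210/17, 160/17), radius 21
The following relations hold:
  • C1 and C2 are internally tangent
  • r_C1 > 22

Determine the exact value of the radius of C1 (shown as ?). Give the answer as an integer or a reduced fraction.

26

1. [int C1,C2]  r_C1² − 42r_C1 + 416 = 0  ⇒  r_C1 = 16 or 26
2. given r_C1 > 22: keep 26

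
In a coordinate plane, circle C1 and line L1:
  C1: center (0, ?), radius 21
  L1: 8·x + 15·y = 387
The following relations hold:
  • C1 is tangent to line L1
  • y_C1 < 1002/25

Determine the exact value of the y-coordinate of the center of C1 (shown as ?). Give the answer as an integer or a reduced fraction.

1. [C1‖L1]  y_C1² − (258/5)y_C1 + 496/5 = 0  ⇒  y_C1 = 2 or 248/5
2. given y_C1 < 1002/25: keep 2

2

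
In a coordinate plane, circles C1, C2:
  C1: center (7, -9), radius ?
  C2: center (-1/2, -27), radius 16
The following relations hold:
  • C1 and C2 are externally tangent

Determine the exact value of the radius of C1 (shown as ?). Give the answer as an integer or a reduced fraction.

1. [ext C1·C2]  r_C1² + 32r_C1 − 497/4 = 0  ⇒  r_C1 = 7/2 (r>0 drops 1)

7/2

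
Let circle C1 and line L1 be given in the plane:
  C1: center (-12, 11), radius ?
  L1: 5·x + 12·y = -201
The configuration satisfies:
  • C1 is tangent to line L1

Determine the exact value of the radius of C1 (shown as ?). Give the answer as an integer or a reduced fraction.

21

1. [C1‖L1]  r_C1² − 441 = 0  ⇒  r_C1 = 21 (r>0 drops 1)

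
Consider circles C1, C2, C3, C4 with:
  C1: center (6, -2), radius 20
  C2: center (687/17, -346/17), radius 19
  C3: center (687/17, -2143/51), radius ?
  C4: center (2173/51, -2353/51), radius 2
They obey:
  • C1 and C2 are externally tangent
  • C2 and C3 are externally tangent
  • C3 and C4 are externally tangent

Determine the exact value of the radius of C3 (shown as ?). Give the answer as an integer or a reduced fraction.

8/3

1. [ext C2·C3]  r_C3² + 38r_C3 − 976/9 = 0  ⇒  r_C3 = 8/3 (r>0 drops 1)
2. [ext C3·C4]  r_C3² + 4r_C3 − 160/9 = 0  ⇒  r_C3 = 8/3 (r>0 drops 1)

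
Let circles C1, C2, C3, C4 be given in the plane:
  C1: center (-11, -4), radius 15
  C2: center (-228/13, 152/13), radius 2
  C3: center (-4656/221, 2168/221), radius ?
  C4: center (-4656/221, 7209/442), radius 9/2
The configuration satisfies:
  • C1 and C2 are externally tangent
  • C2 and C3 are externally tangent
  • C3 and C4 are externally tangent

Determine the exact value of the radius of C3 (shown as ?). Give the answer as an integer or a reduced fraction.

1. [ext C2·C3]  r_C3² + 4r_C3 − 12 = 0  ⇒  r_C3 = 2 (r>0 drops 1)
2. [ext C3·C4]  r_C3² + 9r_C3 − 22 = 0  ⇒  r_C3 = 2 (r>0 drops 1)

2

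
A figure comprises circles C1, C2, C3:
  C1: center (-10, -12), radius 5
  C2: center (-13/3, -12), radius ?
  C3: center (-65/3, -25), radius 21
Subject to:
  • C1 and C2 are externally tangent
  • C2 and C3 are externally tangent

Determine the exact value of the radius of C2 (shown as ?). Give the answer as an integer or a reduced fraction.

1. [ext C1·C2]  r_C2² + 10r_C2 − 64/9 = 0  ⇒  r_C2 = 2/3 (r>0 drops 1)
2. [ext C2·C3]  r_C2² + 42r_C2 − 256/9 = 0  ⇒  r_C2 = 2/3 (r>0 drops 1)

2/3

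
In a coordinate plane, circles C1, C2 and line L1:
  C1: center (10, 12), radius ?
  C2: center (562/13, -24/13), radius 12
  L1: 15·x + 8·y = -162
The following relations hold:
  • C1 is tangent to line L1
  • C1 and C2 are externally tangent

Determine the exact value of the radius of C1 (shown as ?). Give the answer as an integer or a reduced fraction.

1. [C1‖L1]  r_C1² − 576 = 0  ⇒  r_C1 = 24 (r>0 drops 1)
2. [ext C1·C2]  r_C1² + 24r_C1 − 1152 = 0  ⇒  r_C1 = 24 (r>0 drops 1)

24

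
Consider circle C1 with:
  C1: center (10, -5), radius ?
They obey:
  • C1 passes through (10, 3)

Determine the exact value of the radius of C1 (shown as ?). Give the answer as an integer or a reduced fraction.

1. [C1∋P]  r_C1² − 64 = 0  ⇒  r_C1 = 8 (r>0 drops 1)

8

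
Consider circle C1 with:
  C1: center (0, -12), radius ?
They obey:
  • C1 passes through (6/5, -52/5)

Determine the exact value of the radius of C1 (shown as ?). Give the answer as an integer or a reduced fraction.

2

1. [C1∋P]  r_C1² − 4 = 0  ⇒  r_C1 = 2 (r>0 drops 1)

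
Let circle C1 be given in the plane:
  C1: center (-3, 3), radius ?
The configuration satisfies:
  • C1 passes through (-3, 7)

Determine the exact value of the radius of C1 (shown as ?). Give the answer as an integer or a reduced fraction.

1. [C1∋P]  r_C1² − 16 = 0  ⇒  r_C1 = 4 (r>0 drops 1)

4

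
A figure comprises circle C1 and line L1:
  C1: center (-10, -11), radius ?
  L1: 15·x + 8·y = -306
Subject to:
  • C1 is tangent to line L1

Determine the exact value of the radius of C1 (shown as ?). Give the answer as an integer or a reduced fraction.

4

1. [C1‖L1]  r_C1² − 16 = 0  ⇒  r_C1 = 4 (r>0 drops 1)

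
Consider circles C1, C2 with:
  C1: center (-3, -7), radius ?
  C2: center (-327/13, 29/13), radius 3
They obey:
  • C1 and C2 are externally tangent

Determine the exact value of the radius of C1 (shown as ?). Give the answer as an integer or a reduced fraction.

1. [ext C1·C2]  r_C1² + 6r_C1 − 567 = 0  ⇒  r_C1 = 21 (r>0 drops 1)

21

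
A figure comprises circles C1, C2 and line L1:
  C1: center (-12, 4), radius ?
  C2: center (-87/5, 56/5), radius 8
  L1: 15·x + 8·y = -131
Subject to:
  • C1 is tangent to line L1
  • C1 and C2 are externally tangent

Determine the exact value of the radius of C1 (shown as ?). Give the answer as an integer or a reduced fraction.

1. [C1‖L1]  r_C1² − 1 = 0  ⇒  r_C1 = 1 (r>0 drops 1)
2. [ext C1·C2]  r_C1² + 16r_C1 − 17 = 0  ⇒  r_C1 = 1 (r>0 drops 1)

1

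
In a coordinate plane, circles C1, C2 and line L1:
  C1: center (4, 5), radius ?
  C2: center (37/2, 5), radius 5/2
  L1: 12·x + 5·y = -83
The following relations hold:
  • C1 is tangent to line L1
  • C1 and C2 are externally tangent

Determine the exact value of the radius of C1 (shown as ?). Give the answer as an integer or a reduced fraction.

1. [C1‖L1]  r_C1² − 144 = 0  ⇒  r_C1 = 12 (r>0 drops 1)
2. [ext C1·C2]  r_C1² + 5r_C1 − 204 = 0  ⇒  r_C1 = 12 (r>0 drops 1)

12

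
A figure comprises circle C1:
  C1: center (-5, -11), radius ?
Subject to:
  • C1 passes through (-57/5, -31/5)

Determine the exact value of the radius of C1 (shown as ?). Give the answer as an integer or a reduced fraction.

8

1. [C1∋P]  r_C1² − 64 = 0  ⇒  r_C1 = 8 (r>0 drops 1)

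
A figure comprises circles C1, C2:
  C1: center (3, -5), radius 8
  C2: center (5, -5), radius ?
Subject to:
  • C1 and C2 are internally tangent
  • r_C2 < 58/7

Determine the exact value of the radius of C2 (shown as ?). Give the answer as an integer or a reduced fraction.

6

1. [int C1,C2]  r_C2² − 16r_C2 + 60 = 0  ⇒  r_C2 = 6 or 10
2. given r_C2 < 58/7: keep 6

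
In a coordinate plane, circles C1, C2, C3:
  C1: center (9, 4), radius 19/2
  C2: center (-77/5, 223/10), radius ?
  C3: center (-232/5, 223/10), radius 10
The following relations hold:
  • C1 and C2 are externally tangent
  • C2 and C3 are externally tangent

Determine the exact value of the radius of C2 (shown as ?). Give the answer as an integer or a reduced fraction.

1. [ext C1·C2]  r_C2² + 19r_C2 − 840 = 0  ⇒  r_C2 = 21 (r>0 drops 1)
2. [ext C2·C3]  r_C2² + 20r_C2 − 861 = 0  ⇒  r_C2 = 21 (r>0 drops 1)

21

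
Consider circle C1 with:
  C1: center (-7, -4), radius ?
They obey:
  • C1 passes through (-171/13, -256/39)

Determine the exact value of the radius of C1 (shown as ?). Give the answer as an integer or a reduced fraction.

1. [C1∋P]  r_C1² − 400/9 = 0  ⇒  r_C1 = 20/3 (r>0 drops 1)

20/3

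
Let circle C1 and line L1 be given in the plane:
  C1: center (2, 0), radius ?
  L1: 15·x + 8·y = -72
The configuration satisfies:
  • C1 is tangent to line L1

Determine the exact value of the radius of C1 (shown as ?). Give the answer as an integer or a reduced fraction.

6

1. [C1‖L1]  r_C1² − 36 = 0  ⇒  r_C1 = 6 (r>0 drops 1)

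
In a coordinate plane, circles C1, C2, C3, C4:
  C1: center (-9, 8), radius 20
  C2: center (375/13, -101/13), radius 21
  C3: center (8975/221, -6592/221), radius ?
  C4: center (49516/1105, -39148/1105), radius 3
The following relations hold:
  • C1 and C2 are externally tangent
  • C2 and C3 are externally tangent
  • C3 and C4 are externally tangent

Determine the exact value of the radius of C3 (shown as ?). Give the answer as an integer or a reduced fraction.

1. [ext C2·C3]  r_C3² + 42r_C3 − 184 = 0  ⇒  r_C3 = 4 (r>0 drops 1)
2. [ext C3·C4]  r_C3² + 6r_C3 − 40 = 0  ⇒  r_C3 = 4 (r>0 drops 1)

4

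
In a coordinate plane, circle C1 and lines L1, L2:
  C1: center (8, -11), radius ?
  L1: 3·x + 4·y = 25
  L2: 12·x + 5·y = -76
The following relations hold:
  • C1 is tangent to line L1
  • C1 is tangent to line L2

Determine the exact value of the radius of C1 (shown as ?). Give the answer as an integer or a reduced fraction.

1. [C1‖L1]  r_C1² − 81 = 0  ⇒  r_C1 = 9 (r>0 drops 1)
2. [C1‖L2]  r_C1² − 81 = 0  ⇒  r_C1 = 9 (r>0 drops 1)

9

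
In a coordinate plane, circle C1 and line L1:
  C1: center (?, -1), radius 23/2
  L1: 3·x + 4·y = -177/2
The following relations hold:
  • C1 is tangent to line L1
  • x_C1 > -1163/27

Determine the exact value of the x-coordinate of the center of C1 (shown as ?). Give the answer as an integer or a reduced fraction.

1. [C1‖L1]  x_C1² + (169/3)x_C1 + 426 = 0  ⇒  x_C1 = -142/3 or -9
2. given x_C1 > -1163/27: keep -9

-9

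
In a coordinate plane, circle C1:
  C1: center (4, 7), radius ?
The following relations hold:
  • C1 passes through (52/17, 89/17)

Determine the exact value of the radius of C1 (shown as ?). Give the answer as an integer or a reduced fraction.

2

1. [C1∋P]  r_C1² − 4 = 0  ⇒  r_C1 = 2 (r>0 drops 1)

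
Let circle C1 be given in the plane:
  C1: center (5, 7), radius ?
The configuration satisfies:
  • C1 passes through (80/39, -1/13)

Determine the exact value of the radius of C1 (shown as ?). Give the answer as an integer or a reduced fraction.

1. [C1∋P]  r_C1² − 529/9 = 0  ⇒  r_C1 = 23/3 (r>0 drops 1)

23/3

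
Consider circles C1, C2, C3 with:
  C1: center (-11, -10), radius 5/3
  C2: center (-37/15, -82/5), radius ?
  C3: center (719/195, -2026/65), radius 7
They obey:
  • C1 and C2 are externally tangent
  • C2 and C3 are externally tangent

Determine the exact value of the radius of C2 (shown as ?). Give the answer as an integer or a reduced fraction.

9

1. [ext C1·C2]  r_C2² + (10/3)r_C2 − 111 = 0  ⇒  r_C2 = 9 (r>0 drops 1)
2. [ext C2·C3]  r_C2² + 14r_C2 − 207 = 0  ⇒  r_C2 = 9 (r>0 drops 1)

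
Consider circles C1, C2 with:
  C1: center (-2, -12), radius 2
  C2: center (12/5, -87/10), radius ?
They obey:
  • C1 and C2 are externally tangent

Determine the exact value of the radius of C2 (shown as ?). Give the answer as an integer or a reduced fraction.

7/2

1. [ext C1·C2]  r_C2² + 4r_C2 − 105/4 = 0  ⇒  r_C2 = 7/2 (r>0 drops 1)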